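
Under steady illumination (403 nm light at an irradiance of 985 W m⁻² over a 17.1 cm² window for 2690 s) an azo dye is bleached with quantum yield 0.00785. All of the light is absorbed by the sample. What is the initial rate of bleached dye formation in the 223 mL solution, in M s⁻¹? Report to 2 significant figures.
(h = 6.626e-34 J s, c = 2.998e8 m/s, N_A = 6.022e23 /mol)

Photon energy at 403 nm: hc/λ = (6.626e-34)(2.998e8)/(403e-9) = 4.929e-19 J.
Energy delivered: (985 W m⁻²)(17.1e-4 m²)(2690 s) = 4531 J.
Photons incident: 4531 / 4.929e-19 = 9.193e21, i.e. 9.193e21/6.022e23 = 0.01527 mol.
Product formed: 0.00785 × 0.01527 = 1.199e-4 mol.
Rate: 1.199e-4 mol / (2690 s × 0.223 L) = 2.0e-7 M s⁻¹.

2.0e-7 M s⁻¹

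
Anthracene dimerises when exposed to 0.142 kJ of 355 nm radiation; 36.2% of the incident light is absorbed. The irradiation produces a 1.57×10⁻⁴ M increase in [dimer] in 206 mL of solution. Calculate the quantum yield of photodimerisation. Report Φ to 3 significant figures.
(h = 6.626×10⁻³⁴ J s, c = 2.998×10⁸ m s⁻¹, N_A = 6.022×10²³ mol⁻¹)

Φ = 0.212

Product: (1.57×10⁻⁴ M)(0.206 L) = 3.234×10⁻⁵ mol.
Photon energy at 355 nm: hc/λ = (6.626×10⁻³⁴)(2.998×10⁸)/(355×10⁻⁹) = 5.596×10⁻¹⁹ J.
Incident energy: 0.142 kJ = 142 J.
Photons incident: 142 / 5.596×10⁻¹⁹ = 2.538×10²⁰, i.e. 2.538×10²⁰/6.022×10²³ = 4.215×10⁻⁴ mol.
Photons absorbed: 0.362 × 4.215×10⁻⁴ = 1.526×10⁻⁴ mol.
Φ = 3.234×10⁻⁵ mol / 1.526×10⁻⁴ mol photons = 0.212.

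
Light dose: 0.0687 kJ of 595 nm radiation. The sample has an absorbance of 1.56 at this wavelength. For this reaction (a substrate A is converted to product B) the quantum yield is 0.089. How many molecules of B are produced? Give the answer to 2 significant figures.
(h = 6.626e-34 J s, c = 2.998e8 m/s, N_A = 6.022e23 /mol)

1.8e19 molecules

Photon energy at 595 nm: hc/λ = (6.626e-34)(2.998e8)/(595e-9) = 3.339e-19 J.
Incident energy: 0.0687 kJ = 68.7 J.
Photons incident: 68.7 / 3.339e-19 = 2.058e20, i.e. 2.058e20/6.022e23 = 3.417e-4 mol.
Fraction absorbed: 1 − 10^(−1.56) = 0.9725.
Photons absorbed: 0.9725 × 3.417e-4 = 3.323e-4 mol.
Product: Φ × n_abs = 0.089 × 3.323e-4 = 2.957e-5 mol.
As a count: 2.957e-5 × 6.022e23 = 1.8e19.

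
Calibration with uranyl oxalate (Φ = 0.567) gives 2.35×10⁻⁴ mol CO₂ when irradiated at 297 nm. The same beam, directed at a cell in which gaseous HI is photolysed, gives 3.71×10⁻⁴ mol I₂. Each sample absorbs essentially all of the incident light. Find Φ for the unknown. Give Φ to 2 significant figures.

Φ = 0.90

Photons absorbed by the actinometer: 2.35×10⁻⁴ / 0.567 = 4.145×10⁻⁴ mol.
Φ(unknown) = 3.71×10⁻⁴ / 4.145×10⁻⁴ = 0.90.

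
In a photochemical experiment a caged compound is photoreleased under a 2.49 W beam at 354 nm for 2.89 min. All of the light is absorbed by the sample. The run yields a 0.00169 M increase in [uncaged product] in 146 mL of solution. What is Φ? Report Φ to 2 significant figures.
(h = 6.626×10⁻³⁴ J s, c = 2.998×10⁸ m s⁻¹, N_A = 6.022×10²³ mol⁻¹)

Φ = 0.19

Product: (0.00169 M)(0.146 L) = 2.467×10⁻⁴ mol.
Photon energy at 354 nm: hc/λ = (6.626×10⁻³⁴)(2.998×10⁸)/(354×10⁻⁹) = 5.612×10⁻¹⁹ J.
Energy delivered: (2.49 W)(173.4 s) = 431.8 J.
Photons incident: 431.8 / 5.612×10⁻¹⁹ = 7.694×10²⁰, i.e. 7.694×10²⁰/6.022×10²³ = 0.001278 mol.
Φ = 2.467×10⁻⁴ mol / 0.001278 mol photons = 0.19.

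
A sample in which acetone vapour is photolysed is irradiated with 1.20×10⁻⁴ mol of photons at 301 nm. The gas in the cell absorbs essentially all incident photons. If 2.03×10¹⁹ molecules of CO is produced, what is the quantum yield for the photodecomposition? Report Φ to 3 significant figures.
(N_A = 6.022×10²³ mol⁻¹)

Φ = 0.281

Product: 2.03×10¹⁹ / 6.022×10²³ = 3.371×10⁻⁵ mol.
Φ = 3.371×10⁻⁵ mol / 1.20×10⁻⁴ mol photons = 0.281.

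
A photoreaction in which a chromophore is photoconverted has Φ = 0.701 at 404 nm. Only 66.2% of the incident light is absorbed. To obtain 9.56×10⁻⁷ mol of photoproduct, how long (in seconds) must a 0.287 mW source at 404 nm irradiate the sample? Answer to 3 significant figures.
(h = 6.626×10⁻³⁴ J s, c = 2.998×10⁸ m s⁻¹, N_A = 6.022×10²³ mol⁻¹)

t ≈ 2130 s

Photons that must be absorbed: 9.56×10⁻⁷ / 0.701 = 1.364×10⁻⁶ mol.
Incident photons needed: 1.364×10⁻⁶ / 0.662 = 2.060×10⁻⁶ mol.
Photon energy: hc/λ = 4.917×10⁻¹⁹ J; per mole, 2.961×10⁵ J mol⁻¹.
Energy required: 2.060×10⁻⁶ × 2.961×10⁵ = 0.6100 J.
Time: 0.6100 J / 0.000287 W = 2130 s.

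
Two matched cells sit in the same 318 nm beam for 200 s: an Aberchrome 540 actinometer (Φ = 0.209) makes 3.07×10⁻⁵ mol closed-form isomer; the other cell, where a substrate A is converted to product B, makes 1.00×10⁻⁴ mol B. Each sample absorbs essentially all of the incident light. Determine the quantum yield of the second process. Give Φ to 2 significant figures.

Photons absorbed by the actinometer: 3.07×10⁻⁵ / 0.209 = 1.469×10⁻⁴ mol.
Φ(unknown) = 1.00×10⁻⁴ / 1.469×10⁻⁴ = 0.68.

Φ = 0.68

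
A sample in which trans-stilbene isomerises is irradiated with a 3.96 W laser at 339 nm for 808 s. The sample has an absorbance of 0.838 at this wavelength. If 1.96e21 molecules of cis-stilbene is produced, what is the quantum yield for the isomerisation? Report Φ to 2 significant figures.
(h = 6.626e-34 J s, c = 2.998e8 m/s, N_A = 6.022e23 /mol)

Product: 1.96e21 / 6.022e23 = 0.003255 mol.
Photon energy at 339 nm: hc/λ = (6.626e-34)(2.998e8)/(339e-9) = 5.860e-19 J.
Energy delivered: (3.96 W)(808 s) = 3200 J.
Photons incident: 3200 / 5.860e-19 = 5.461e21, i.e. 5.461e21/6.022e23 = 0.009068 mol.
Fraction absorbed: 1 − 10^(−0.838) = 0.8548.
Photons absorbed: 0.8548 × 0.009068 = 0.007751 mol.
Φ = 0.003255 mol / 0.007751 mol photons = 0.42.

Φ = 0.42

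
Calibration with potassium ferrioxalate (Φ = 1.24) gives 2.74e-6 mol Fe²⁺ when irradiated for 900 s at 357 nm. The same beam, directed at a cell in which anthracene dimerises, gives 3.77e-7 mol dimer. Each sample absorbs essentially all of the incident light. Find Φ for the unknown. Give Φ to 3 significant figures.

Φ = 0.171

Photons absorbed by the actinometer: 2.74e-6 / 1.24 = 2.210e-6 mol.
Φ(unknown) = 3.77e-7 / 2.210e-6 = 0.171.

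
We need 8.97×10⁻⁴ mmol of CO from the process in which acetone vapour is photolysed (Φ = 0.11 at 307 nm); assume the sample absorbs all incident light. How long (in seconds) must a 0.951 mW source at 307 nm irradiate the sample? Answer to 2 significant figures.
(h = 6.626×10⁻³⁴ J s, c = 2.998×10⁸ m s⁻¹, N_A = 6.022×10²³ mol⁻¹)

t ≈ 3300 s

Product: 8.97×10⁻⁴ mmol = 8.97×10⁻⁷ mol.
Photons that must be absorbed: 8.97×10⁻⁷ / 0.11 = 8.155×10⁻⁶ mol.
Photon energy: hc/λ = 6.471×10⁻¹⁹ J; per mole, 3.897×10⁵ J mol⁻¹.
Energy required: 8.155×10⁻⁶ × 3.897×10⁵ = 3.178 J.
Time: 3.178 J / 0.000951 W = 3300 s.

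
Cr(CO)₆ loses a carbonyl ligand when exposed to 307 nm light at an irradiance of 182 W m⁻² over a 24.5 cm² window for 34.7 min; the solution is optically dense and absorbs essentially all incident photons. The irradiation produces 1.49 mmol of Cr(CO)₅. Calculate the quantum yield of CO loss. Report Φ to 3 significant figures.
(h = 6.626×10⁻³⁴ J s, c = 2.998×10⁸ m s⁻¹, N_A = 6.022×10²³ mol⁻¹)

Product: 1.49 mmol = 0.00149 mol.
Photon energy at 307 nm: hc/λ = (6.626×10⁻³⁴)(2.998×10⁸)/(307×10⁻⁹) = 6.471×10⁻¹⁹ J.
Energy delivered: (182 W m⁻²)(24.5×10⁻⁴ m²)(2082 s) = 928.4 J.
Photons incident: 928.4 / 6.471×10⁻¹⁹ = 1.435×10²¹, i.e. 1.435×10²¹/6.022×10²³ = 0.002383 mol.
Φ = 0.00149 mol / 0.002383 mol photons = 0.625.

Φ = 0.625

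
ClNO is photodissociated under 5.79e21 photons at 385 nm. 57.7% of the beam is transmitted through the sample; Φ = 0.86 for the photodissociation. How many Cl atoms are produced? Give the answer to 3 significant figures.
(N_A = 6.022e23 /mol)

Moles of photons: 5.79e21 / 6.022e23 = 0.009615 mol.
Fraction absorbed: 1 − 57.7/100 = 0.4230.
Photons absorbed: 0.4230 × 0.009615 = 0.004067 mol.
Product: Φ × n_abs = 0.86 × 0.004067 = 0.003498 mol.
As a count: 0.003498 × 6.022e23 = 2.11e21.

2.11e21 atoms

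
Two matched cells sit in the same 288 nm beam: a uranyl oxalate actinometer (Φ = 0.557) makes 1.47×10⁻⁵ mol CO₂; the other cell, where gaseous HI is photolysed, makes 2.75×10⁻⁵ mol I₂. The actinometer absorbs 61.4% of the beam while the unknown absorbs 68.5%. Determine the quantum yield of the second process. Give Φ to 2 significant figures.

Photons absorbed by the actinometer: 1.47×10⁻⁵ / 0.557 = 2.639×10⁻⁵ mol.
Incident flux: 2.639×10⁻⁵ / 0.614 = 4.298×10⁻⁵ einstein.
Absorbed by unknown: 0.685 × 4.298×10⁻⁵ = 2.944×10⁻⁵ mol.
Φ(unknown) = 2.75×10⁻⁵ / 2.944×10⁻⁵ = 0.93.

Φ = 0.93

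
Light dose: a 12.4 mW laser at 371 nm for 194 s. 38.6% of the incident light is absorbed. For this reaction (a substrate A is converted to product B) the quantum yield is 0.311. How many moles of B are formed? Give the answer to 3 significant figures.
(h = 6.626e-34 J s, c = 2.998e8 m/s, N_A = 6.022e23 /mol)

Photon energy at 371 nm: hc/λ = (6.626e-34)(2.998e8)/(371e-9) = 5.354e-19 J.
Energy delivered: (12.4 mW)(194 s) = 2.406 J.
Photons incident: 2.406 / 5.354e-19 = 4.494e18, i.e. 4.494e18/6.022e23 = 7.463e-6 mol.
Photons absorbed: 0.386 × 7.463e-6 = 2.881e-6 mol.
Product: Φ × n_abs = 0.311 × 2.881e-6 = 8.960e-7 mol.

8.96e-7 mol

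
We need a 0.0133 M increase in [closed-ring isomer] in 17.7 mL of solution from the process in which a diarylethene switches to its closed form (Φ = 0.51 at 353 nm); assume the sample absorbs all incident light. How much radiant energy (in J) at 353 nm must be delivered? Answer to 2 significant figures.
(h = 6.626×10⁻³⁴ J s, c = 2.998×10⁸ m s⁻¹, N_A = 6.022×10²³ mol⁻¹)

Product: (0.0133 M)(0.0177 L) = 2.354×10⁻⁴ mol.
Photons that must be absorbed: 2.354×10⁻⁴ / 0.51 = 4.616×10⁻⁴ mol.
Photon energy: hc/λ = 5.627×10⁻¹⁹ J; per mole, 3.389×10⁵ J mol⁻¹.
Energy required: 4.616×10⁻⁴ × 3.389×10⁵ = 160 J.

160 J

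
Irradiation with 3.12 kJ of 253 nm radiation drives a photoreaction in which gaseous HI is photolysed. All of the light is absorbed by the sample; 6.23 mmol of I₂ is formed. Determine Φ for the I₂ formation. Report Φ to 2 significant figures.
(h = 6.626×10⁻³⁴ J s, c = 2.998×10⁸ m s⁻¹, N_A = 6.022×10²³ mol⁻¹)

Φ = 0.94

Product: 6.23 mmol = 0.00623 mol.
Photon energy at 253 nm: hc/λ = (6.626×10⁻³⁴)(2.998×10⁸)/(253×10⁻⁹) = 7.852×10⁻¹⁹ J.
Incident energy: 3.12 kJ = 3120 J.
Photons incident: 3120 / 7.852×10⁻¹⁹ = 3.974×10²¹, i.e. 3.974×10²¹/6.022×10²³ = 0.006599 mol.
Φ = 0.00623 mol / 0.006599 mol photons = 0.94.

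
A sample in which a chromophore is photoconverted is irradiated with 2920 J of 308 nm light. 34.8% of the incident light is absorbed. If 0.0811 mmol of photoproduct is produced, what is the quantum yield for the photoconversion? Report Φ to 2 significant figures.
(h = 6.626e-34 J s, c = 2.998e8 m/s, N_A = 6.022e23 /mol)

Product: 0.0811 mmol = 8.11e-5 mol.
Photon energy at 308 nm: hc/λ = (6.626e-34)(2.998e8)/(308e-9) = 6.450e-19 J.
Photons incident: 2920 / 6.450e-19 = 4.527e21, i.e. 4.527e21/6.022e23 = 0.007517 mol.
Photons absorbed: 0.348 × 0.007517 = 0.002616 mol.
Φ = 8.11e-5 mol / 0.002616 mol photons = 0.031.

Φ = 0.031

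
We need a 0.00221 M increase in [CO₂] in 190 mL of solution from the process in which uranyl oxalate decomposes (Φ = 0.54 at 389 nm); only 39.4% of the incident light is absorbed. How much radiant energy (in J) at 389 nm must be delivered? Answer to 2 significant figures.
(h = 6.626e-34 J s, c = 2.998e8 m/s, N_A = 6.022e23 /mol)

Product: (0.00221 M)(0.19 L) = 4.199e-4 mol.
Photons that must be absorbed: 4.199e-4 / 0.54 = 7.776e-4 mol.
Incident photons needed: 7.776e-4 / 0.394 = 0.001974 mol.
Photon energy: hc/λ = 5.107e-19 J; per mole, 3.075e5 J mol⁻¹.
Energy required: 0.001974 × 3.075e5 = 610 J.

610 J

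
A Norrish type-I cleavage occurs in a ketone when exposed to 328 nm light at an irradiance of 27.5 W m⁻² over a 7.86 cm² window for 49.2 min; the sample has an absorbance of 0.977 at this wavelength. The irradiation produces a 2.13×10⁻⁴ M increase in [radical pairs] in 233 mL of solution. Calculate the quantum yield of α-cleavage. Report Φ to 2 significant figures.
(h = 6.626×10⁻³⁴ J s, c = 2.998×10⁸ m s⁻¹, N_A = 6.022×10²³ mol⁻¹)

Product: (2.13×10⁻⁴ M)(0.233 L) = 4.963×10⁻⁵ mol.
Photon energy at 328 nm: hc/λ = (6.626×10⁻³⁴)(2.998×10⁸)/(328×10⁻⁹) = 6.056×10⁻¹⁹ J.
Energy delivered: (27.5 W m⁻²)(7.86×10⁻⁴ m²)(2952 s) = 63.81 J.
Photons incident: 63.81 / 6.056×10⁻¹⁹ = 1.054×10²⁰, i.e. 1.054×10²⁰/6.022×10²³ = 1.750×10⁻⁴ mol.
Fraction absorbed: 1 − 10^(−0.977) = 0.8946.
Photons absorbed: 0.8946 × 1.750×10⁻⁴ = 1.566×10⁻⁴ mol.
Φ = 4.963×10⁻⁵ mol / 1.566×10⁻⁴ mol photons = 0.32.

Φ = 0.32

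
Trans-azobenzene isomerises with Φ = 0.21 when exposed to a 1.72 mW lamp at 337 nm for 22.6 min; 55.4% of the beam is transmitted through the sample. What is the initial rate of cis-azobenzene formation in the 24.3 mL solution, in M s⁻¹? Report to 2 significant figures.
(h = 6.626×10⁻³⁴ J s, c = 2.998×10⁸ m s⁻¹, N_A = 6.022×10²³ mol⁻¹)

Photon energy at 337 nm: hc/λ = (6.626×10⁻³⁴)(2.998×10⁸)/(337×10⁻⁹) = 5.895×10⁻¹⁹ J.
Energy delivered: (1.72 mW)(1356 s) = 2.332 J.
Photons incident: 2.332 / 5.895×10⁻¹⁹ = 3.956×10¹⁸, i.e. 3.956×10¹⁸/6.022×10²³ = 6.569×10⁻⁶ mol.
Fraction absorbed: 1 − 55.4/100 = 0.4460.
Photons absorbed: 0.4460 × 6.569×10⁻⁶ = 2.930×10⁻⁶ mol.
Product formed: 0.21 × 2.930×10⁻⁶ = 6.153×10⁻⁷ mol.
Rate: 6.153×10⁻⁷ mol / (1356 s × 0.0243 L) = 1.9×10⁻⁸ M s⁻¹.

1.9×10⁻⁸ M s⁻¹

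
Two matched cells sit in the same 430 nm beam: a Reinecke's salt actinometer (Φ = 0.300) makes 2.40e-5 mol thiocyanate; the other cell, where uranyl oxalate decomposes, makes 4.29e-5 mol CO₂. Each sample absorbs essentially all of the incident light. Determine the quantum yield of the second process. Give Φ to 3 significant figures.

Photons absorbed by the actinometer: 2.40e-5 / 0.300 = 8.000e-5 mol.
Φ(unknown) = 4.29e-5 / 8.000e-5 = 0.536.

Φ = 0.536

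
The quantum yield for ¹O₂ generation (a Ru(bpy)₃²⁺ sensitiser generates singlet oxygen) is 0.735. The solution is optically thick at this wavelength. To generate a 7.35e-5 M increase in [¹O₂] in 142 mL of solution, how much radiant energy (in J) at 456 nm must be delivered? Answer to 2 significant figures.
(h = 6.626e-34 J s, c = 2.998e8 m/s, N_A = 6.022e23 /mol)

3.7 J

Product: (7.35e-5 M)(0.142 L) = 1.044e-5 mol.
Photons that must be absorbed: 1.044e-5 / 0.735 = 1.420e-5 mol.
Photon energy: hc/λ = 4.356e-19 J; per mole, 2.623e5 J mol⁻¹.
Energy required: 1.420e-5 × 2.623e5 = 3.7 J.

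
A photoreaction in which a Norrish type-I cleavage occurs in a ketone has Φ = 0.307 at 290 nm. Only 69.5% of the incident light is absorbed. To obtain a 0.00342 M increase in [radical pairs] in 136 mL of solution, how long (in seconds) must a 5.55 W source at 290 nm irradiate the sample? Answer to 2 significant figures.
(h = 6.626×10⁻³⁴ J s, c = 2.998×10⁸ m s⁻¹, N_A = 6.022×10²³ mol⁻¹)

Product: (0.00342 M)(0.136 L) = 4.651×10⁻⁴ mol.
Photons that must be absorbed: 4.651×10⁻⁴ / 0.307 = 0.001515 mol.
Incident photons needed: 0.001515 / 0.695 = 0.002180 mol.
Photon energy: hc/λ = 6.850×10⁻¹⁹ J; per mole, 4.125×10⁵ J mol⁻¹.
Energy required: 0.002180 × 4.125×10⁵ = 899.3 J.
Time: 899.3 J / 5.55 W = 160 s.

t ≈ 160 s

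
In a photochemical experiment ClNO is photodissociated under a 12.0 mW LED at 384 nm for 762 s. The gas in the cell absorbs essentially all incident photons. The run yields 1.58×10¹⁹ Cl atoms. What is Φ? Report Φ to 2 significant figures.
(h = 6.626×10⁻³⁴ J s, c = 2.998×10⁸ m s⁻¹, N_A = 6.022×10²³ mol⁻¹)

Φ = 0.89

Product: 1.58×10¹⁹ / 6.022×10²³ = 2.624×10⁻⁵ mol.
Photon energy at 384 nm: hc/λ = (6.626×10⁻³⁴)(2.998×10⁸)/(384×10⁻⁹) = 5.173×10⁻¹⁹ J.
Energy delivered: (12.0 mW)(762 s) = 9.144 J.
Photons incident: 9.144 / 5.173×10⁻¹⁹ = 1.768×10¹⁹, i.e. 1.768×10¹⁹/6.022×10²³ = 2.936×10⁻⁵ mol.
Φ = 2.624×10⁻⁵ mol / 2.936×10⁻⁵ mol photons = 0.89.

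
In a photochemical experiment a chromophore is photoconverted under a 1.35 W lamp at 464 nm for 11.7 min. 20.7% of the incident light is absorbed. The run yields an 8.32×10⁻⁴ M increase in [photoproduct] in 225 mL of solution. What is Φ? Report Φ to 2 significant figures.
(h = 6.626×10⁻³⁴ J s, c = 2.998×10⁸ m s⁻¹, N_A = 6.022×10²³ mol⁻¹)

Product: (8.32×10⁻⁴ M)(0.225 L) = 1.872×10⁻⁴ mol.
Photon energy at 464 nm: hc/λ = (6.626×10⁻³⁴)(2.998×10⁸)/(464×10⁻⁹) = 4.281×10⁻¹⁹ J.
Energy delivered: (1.35 W)(702 s) = 947.7 J.
Photons incident: 947.7 / 4.281×10⁻¹⁹ = 2.214×10²¹, i.e. 2.214×10²¹/6.022×10²³ = 0.003677 mol.
Photons absorbed: 0.207 × 0.003677 = 7.611×10⁻⁴ mol.
Φ = 1.872×10⁻⁴ mol / 7.611×10⁻⁴ mol photons = 0.25.

Φ = 0.25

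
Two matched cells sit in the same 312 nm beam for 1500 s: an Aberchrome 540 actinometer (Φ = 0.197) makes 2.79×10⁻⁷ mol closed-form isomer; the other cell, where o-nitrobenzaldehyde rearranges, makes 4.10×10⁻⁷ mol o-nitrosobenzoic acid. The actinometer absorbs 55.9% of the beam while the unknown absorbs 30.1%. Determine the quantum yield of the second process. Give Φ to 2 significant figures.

Photons absorbed by the actinometer: 2.79×10⁻⁷ / 0.197 = 1.416×10⁻⁶ mol.
Incident flux: 1.416×10⁻⁶ / 0.559 = 2.533×10⁻⁶ einstein.
Absorbed by unknown: 0.301 × 2.533×10⁻⁶ = 7.624×10⁻⁷ mol.
Φ(unknown) = 4.10×10⁻⁷ / 7.624×10⁻⁷ = 0.54.

Φ = 0.54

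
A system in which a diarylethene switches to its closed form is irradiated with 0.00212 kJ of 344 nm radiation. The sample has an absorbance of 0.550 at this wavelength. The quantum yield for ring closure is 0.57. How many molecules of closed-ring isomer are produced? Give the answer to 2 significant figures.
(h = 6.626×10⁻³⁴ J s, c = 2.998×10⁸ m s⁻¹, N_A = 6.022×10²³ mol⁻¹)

Photon energy at 344 nm: hc/λ = (6.626×10⁻³⁴)(2.998×10⁸)/(344×10⁻⁹) = 5.775×10⁻¹⁹ J.
Incident energy: 0.00212 kJ = 2.12 J.
Photons incident: 2.12 / 5.775×10⁻¹⁹ = 3.671×10¹⁸, i.e. 3.671×10¹⁸/6.022×10²³ = 6.096×10⁻⁶ mol.
Fraction absorbed: 1 − 10^(−0.550) = 0.7182.
Photons absorbed: 0.7182 × 6.096×10⁻⁶ = 4.378×10⁻⁶ mol.
Product: Φ × n_abs = 0.57 × 4.378×10⁻⁶ = 2.495×10⁻⁶ mol.
As a count: 2.495×10⁻⁶ × 6.022×10²³ = 1.5×10¹⁸.

1.5×10¹⁸ molecules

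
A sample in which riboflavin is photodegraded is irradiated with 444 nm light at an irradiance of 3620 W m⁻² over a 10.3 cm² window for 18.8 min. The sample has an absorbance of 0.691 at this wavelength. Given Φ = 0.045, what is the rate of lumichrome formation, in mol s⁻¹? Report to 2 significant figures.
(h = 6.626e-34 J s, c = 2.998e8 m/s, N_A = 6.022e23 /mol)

Photon energy at 444 nm: hc/λ = (6.626e-34)(2.998e8)/(444e-9) = 4.474e-19 J.
Energy delivered: (3620 W m⁻²)(10.3e-4 m²)(1128 s) = 4206 J.
Photons incident: 4206 / 4.474e-19 = 9.401e21, i.e. 9.401e21/6.022e23 = 0.01561 mol.
Fraction absorbed: 1 − 10^(−0.691) = 0.7963.
Photons absorbed: 0.7963 × 0.01561 = 0.01243 mol.
Product formed: 0.045 × 0.01243 = 5.594e-4 mol.
Rate: 5.594e-4 / 1128 s = 5.0e-7 mol s⁻¹.

5.0e-7 mol s⁻¹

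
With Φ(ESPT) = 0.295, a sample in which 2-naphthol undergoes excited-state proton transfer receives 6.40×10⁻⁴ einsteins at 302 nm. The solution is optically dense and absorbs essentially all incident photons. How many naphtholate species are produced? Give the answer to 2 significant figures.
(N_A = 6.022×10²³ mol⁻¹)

1.1×10²⁰ species

Product: Φ × n_abs = 0.295 × 6.40×10⁻⁴ = 1.888×10⁻⁴ mol.
As a count: 1.888×10⁻⁴ × 6.022×10²³ = 1.1×10²⁰.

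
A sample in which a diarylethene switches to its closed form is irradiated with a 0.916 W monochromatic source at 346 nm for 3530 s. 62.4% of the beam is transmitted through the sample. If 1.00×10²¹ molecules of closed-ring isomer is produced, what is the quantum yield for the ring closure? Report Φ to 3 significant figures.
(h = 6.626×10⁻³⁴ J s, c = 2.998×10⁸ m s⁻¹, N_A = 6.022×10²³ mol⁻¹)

Φ = 0.472

Product: 1.00×10²¹ / 6.022×10²³ = 0.001661 mol.
Photon energy at 346 nm: hc/λ = (6.626×10⁻³⁴)(2.998×10⁸)/(346×10⁻⁹) = 5.741×10⁻¹⁹ J.
Energy delivered: (0.916 W)(3530 s) = 3233 J.
Photons incident: 3233 / 5.741×10⁻¹⁹ = 5.631×10²¹, i.e. 5.631×10²¹/6.022×10²³ = 0.009351 mol.
Fraction absorbed: 1 − 62.4/100 = 0.3760.
Photons absorbed: 0.3760 × 0.009351 = 0.003516 mol.
Φ = 0.001661 mol / 0.003516 mol photons = 0.472.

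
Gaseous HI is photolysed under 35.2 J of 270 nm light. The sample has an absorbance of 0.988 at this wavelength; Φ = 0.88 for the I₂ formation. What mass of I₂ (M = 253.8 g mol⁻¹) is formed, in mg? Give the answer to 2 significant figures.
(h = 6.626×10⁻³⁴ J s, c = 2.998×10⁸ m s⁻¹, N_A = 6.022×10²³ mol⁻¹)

16 mg

Photon energy at 270 nm: hc/λ = (6.626×10⁻³⁴)(2.998×10⁸)/(270×10⁻⁹) = 7.357×10⁻¹⁹ J.
Photons incident: 35.2 / 7.357×10⁻¹⁹ = 4.785×10¹⁹, i.e. 4.785×10¹⁹/6.022×10²³ = 7.946×10⁻⁵ mol.
Fraction absorbed: 1 − 10^(−0.988) = 0.8972.
Photons absorbed: 0.8972 × 7.946×10⁻⁵ = 7.129×10⁻⁵ mol.
Product: Φ × n_abs = 0.88 × 7.129×10⁻⁵ = 6.274×10⁻⁵ mol.
Mass: 6.274×10⁻⁵ × 253.8 = 0.01592 g = 16 mg.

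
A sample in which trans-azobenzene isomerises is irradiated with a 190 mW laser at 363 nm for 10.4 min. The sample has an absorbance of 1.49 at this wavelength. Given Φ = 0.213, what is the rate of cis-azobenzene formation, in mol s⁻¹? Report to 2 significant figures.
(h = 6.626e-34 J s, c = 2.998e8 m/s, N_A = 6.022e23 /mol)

Photon energy at 363 nm: hc/λ = (6.626e-34)(2.998e8)/(363e-9) = 5.472e-19 J.
Energy delivered: (190 mW)(624 s) = 118.6 J.
Photons incident: 118.6 / 5.472e-19 = 2.167e20, i.e. 2.167e20/6.022e23 = 3.598e-4 mol.
Fraction absorbed: 1 − 10^(−1.49) = 0.9676.
Photons absorbed: 0.9676 × 3.598e-4 = 3.481e-4 mol.
Product formed: 0.213 × 3.481e-4 = 7.415e-5 mol.
Rate: 7.415e-5 / 624 s = 1.2e-7 mol s⁻¹.

1.2e-7 mol s⁻¹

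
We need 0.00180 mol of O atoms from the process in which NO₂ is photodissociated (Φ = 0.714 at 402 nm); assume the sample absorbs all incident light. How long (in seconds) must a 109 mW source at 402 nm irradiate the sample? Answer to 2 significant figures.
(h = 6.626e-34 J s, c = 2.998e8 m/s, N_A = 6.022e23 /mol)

Photons that must be absorbed: 0.00180 / 0.714 = 0.002521 mol.
Photon energy: hc/λ = 4.941e-19 J; per mole, 2.975e5 J mol⁻¹.
Energy required: 0.002521 × 2.975e5 = 750.0 J.
Time: 750.0 J / 0.109 W = 6900 s.

t ≈ 6900 s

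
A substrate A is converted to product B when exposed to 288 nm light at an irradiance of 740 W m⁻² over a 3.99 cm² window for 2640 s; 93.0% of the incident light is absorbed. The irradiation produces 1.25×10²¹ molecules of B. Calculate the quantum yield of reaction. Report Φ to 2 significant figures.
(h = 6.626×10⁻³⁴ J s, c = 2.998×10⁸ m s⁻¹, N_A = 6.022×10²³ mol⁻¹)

Φ = 1.2

Product: 1.25×10²¹ / 6.022×10²³ = 0.002076 mol.
Photon energy at 288 nm: hc/λ = (6.626×10⁻³⁴)(2.998×10⁸)/(288×10⁻⁹) = 6.897×10⁻¹⁹ J.
Energy delivered: (740 W m⁻²)(3.99×10⁻⁴ m²)(2640 s) = 779.5 J.
Photons incident: 779.5 / 6.897×10⁻¹⁹ = 1.130×10²¹, i.e. 1.130×10²¹/6.022×10²³ = 0.001876 mol.
Photons absorbed: 0.930 × 0.001876 = 0.001745 mol.
Φ = 0.002076 mol / 0.001745 mol photons = 1.2.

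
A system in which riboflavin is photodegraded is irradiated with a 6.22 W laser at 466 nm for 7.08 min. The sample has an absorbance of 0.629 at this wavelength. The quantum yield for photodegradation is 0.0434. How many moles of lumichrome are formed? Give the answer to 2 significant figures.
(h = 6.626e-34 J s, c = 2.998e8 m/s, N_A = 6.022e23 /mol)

Photon energy at 466 nm: hc/λ = (6.626e-34)(2.998e8)/(466e-9) = 4.263e-19 J.
Energy delivered: (6.22 W)(424.8 s) = 2642 J.
Photons incident: 2642 / 4.263e-19 = 6.198e21, i.e. 6.198e21/6.022e23 = 0.01029 mol.
Fraction absorbed: 1 − 10^(−0.629) = 0.7650.
Photons absorbed: 0.7650 × 0.01029 = 0.007872 mol.
Product: Φ × n_abs = 0.0434 × 0.007872 = 3.416e-4 mol.

3.4e-4 mol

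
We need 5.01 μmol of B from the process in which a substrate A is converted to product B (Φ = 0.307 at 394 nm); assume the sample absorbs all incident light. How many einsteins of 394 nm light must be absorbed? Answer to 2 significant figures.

Product: 5.01 μmol = 5.01e-6 mol.
Photons that must be absorbed: 5.01e-6 / 0.307 = 1.632e-5 mol.

1.6e-5 einstein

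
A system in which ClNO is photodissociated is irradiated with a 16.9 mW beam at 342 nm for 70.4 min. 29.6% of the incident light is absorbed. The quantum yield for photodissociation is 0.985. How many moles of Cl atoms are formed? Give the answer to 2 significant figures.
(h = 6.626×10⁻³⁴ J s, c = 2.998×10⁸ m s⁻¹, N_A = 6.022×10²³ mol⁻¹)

6.0×10⁻⁵ mol

Photon energy at 342 nm: hc/λ = (6.626×10⁻³⁴)(2.998×10⁸)/(342×10⁻⁹) = 5.808×10⁻¹⁹ J.
Energy delivered: (16.9 mW)(4224 s) = 71.39 J.
Photons incident: 71.39 / 5.808×10⁻¹⁹ = 1.229×10²⁰, i.e. 1.229×10²⁰/6.022×10²³ = 2.041×10⁻⁴ mol.
Photons absorbed: 0.296 × 2.041×10⁻⁴ = 6.041×10⁻⁵ mol.
Product: Φ × n_abs = 0.985 × 6.041×10⁻⁵ = 5.950×10⁻⁵ mol.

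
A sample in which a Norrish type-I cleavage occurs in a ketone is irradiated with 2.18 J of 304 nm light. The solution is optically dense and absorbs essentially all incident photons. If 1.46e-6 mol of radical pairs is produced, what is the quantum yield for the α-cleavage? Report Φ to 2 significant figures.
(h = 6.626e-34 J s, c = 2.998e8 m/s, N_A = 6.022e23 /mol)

Φ = 0.26

Photon energy at 304 nm: hc/λ = (6.626e-34)(2.998e8)/(304e-9) = 6.534e-19 J.
Photons incident: 2.18 / 6.534e-19 = 3.336e18, i.e. 3.336e18/6.022e23 = 5.540e-6 mol.
Φ = 1.46e-6 mol / 5.540e-6 mol photons = 0.26.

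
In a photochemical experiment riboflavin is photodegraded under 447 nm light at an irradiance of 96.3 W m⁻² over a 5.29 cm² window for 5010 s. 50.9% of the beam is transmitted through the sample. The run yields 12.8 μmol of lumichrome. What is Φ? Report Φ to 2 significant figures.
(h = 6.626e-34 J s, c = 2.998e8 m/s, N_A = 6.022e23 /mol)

Φ = 0.027

Product: 12.8 μmol = 1.28e-5 mol.
Photon energy at 447 nm: hc/λ = (6.626e-34)(2.998e8)/(447e-9) = 4.444e-19 J.
Energy delivered: (96.3 W m⁻²)(5.29e-4 m²)(5010 s) = 255.2 J.
Photons incident: 255.2 / 4.444e-19 = 5.743e20, i.e. 5.743e20/6.022e23 = 9.537e-4 mol.
Fraction absorbed: 1 − 50.9/100 = 0.4910.
Photons absorbed: 0.4910 × 9.537e-4 = 4.683e-4 mol.
Φ = 1.28e-5 mol / 4.683e-4 mol photons = 0.027.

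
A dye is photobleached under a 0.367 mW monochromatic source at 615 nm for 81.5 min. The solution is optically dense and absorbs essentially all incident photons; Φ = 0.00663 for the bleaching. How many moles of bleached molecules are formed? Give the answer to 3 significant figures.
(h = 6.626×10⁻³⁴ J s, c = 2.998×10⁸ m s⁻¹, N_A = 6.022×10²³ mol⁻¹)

6.12×10⁻⁸ mol

Photon energy at 615 nm: hc/λ = (6.626×10⁻³⁴)(2.998×10⁸)/(615×10⁻⁹) = 3.230×10⁻¹⁹ J.
Energy delivered: (0.367 mW)(4890 s) = 1.795 J.
Photons incident: 1.795 / 3.230×10⁻¹⁹ = 5.557×10¹⁸, i.e. 5.557×10¹⁸/6.022×10²³ = 9.228×10⁻⁶ mol.
Product: Φ × n_abs = 0.00663 × 9.228×10⁻⁶ = 6.118×10⁻⁸ mol.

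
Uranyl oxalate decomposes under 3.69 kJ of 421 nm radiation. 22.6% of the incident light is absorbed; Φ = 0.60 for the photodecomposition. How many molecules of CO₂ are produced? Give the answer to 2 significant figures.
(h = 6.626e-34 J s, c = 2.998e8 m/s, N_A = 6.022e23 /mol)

1.1e21 molecules

Photon energy at 421 nm: hc/λ = (6.626e-34)(2.998e8)/(421e-9) = 4.718e-19 J.
Incident energy: 3.69 kJ = 3690 J.
Photons incident: 3690 / 4.718e-19 = 7.821e21, i.e. 7.821e21/6.022e23 = 0.01299 mol.
Photons absorbed: 0.226 × 0.01299 = 0.002936 mol.
Product: Φ × n_abs = 0.60 × 0.002936 = 0.001762 mol.
As a count: 0.001762 × 6.022e23 = 1.1e21.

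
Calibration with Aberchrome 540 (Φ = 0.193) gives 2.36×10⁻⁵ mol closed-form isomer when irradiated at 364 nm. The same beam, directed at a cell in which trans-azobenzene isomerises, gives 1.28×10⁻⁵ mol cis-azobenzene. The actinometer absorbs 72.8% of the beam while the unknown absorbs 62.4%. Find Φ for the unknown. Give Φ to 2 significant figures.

Φ = 0.12

Photons absorbed by the actinometer: 2.36×10⁻⁵ / 0.193 = 1.223×10⁻⁴ mol.
Incident flux: 1.223×10⁻⁴ / 0.728 = 1.680×10⁻⁴ einstein.
Absorbed by unknown: 0.624 × 1.680×10⁻⁴ = 1.048×10⁻⁴ mol.
Φ(unknown) = 1.28×10⁻⁵ / 1.048×10⁻⁴ = 0.12.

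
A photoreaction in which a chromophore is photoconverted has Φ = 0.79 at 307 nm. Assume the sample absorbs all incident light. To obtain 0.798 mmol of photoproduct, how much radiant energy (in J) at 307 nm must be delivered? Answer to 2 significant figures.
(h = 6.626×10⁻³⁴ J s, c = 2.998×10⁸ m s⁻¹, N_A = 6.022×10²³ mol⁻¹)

Product: 0.798 mmol = 7.98×10⁻⁴ mol.
Photons that must be absorbed: 7.98×10⁻⁴ / 0.79 = 0.001010 mol.
Photon energy: hc/λ = 6.471×10⁻¹⁹ J; per mole, 3.897×10⁵ J mol⁻¹.
Energy required: 0.001010 × 3.897×10⁵ = 390 J.

390 J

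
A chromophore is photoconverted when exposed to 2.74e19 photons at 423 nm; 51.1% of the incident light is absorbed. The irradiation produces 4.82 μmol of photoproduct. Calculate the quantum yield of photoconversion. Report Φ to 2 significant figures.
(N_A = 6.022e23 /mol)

Φ = 0.21

Product: 4.82 μmol = 4.82e-6 mol.
Moles of photons: 2.74e19 / 6.022e23 = 4.550e-5 mol.
Photons absorbed: 0.511 × 4.550e-5 = 2.325e-5 mol.
Φ = 4.82e-6 mol / 2.325e-5 mol photons = 0.21.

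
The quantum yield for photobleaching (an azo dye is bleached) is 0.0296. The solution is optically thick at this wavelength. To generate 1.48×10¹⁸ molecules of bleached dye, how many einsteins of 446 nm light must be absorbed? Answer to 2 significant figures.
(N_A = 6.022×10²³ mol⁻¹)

8.3×10⁻⁵ einstein

Product: 1.48×10¹⁸ / 6.022×10²³ = 2.458×10⁻⁶ mol.
Photons that must be absorbed: 2.458×10⁻⁶ / 0.0296 = 8.304×10⁻⁵ mol.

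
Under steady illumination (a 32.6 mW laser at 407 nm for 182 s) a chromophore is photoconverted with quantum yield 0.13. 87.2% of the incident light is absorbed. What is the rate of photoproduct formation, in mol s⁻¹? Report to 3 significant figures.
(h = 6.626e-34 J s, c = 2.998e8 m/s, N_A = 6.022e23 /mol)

1.26e-8 mol s⁻¹

Photon energy at 407 nm: hc/λ = (6.626e-34)(2.998e8)/(407e-9) = 4.881e-19 J.
Energy delivered: (32.6 mW)(182 s) = 5.933 J.
Photons incident: 5.933 / 4.881e-19 = 1.216e19, i.e. 1.216e19/6.022e23 = 2.019e-5 mol.
Photons absorbed: 0.872 × 2.019e-5 = 1.761e-5 mol.
Product formed: 0.13 × 1.761e-5 = 2.289e-6 mol.
Rate: 2.289e-6 / 182 s = 1.26e-8 mol s⁻¹.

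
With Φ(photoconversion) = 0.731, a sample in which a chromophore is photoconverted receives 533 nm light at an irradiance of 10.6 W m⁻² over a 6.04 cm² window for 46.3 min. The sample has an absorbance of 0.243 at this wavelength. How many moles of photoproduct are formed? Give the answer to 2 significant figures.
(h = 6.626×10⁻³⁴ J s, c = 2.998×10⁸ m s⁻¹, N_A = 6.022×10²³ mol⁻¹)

2.5×10⁻⁵ mol

Photon energy at 533 nm: hc/λ = (6.626×10⁻³⁴)(2.998×10⁸)/(533×10⁻⁹) = 3.727×10⁻¹⁹ J.
Energy delivered: (10.6 W m⁻²)(6.04×10⁻⁴ m²)(2778 s) = 17.79 J.
Photons incident: 17.79 / 3.727×10⁻¹⁹ = 4.773×10¹⁹, i.e. 4.773×10¹⁹/6.022×10²³ = 7.926×10⁻⁵ mol.
Fraction absorbed: 1 − 10^(−0.243) = 0.4285.
Photons absorbed: 0.4285 × 7.926×10⁻⁵ = 3.396×10⁻⁵ mol.
Product: Φ × n_abs = 0.731 × 3.396×10⁻⁵ = 2.482×10⁻⁵ mol.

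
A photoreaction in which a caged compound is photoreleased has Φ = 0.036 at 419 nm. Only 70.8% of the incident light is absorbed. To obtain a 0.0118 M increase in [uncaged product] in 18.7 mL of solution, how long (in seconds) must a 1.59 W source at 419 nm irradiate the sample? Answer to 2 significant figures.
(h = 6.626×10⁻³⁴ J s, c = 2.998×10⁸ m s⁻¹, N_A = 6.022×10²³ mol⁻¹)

Product: (0.0118 M)(0.0187 L) = 2.207×10⁻⁴ mol.
Photons that must be absorbed: 2.207×10⁻⁴ / 0.036 = 0.006131 mol.
Incident photons needed: 0.006131 / 0.708 = 0.008660 mol.
Photon energy: hc/λ = 4.741×10⁻¹⁹ J; per mole, 2.855×10⁵ J mol⁻¹.
Energy required: 0.008660 × 2.855×10⁵ = 2472 J.
Time: 2472 J / 1.59 W = 1600 s.

t ≈ 1600 s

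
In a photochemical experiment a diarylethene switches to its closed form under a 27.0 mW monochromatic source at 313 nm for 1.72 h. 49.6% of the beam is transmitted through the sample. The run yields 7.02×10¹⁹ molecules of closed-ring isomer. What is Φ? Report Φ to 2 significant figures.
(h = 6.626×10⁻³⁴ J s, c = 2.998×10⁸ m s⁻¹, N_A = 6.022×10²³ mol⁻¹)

Φ = 0.53

Product: 7.02×10¹⁹ / 6.022×10²³ = 1.166×10⁻⁴ mol.
Photon energy at 313 nm: hc/λ = (6.626×10⁻³⁴)(2.998×10⁸)/(313×10⁻⁹) = 6.347×10⁻¹⁹ J.
Energy delivered: (27.0 mW)(6192 s) = 167.2 J.
Photons incident: 167.2 / 6.347×10⁻¹⁹ = 2.634×10²⁰, i.e. 2.634×10²⁰/6.022×10²³ = 4.374×10⁻⁴ mol.
Fraction absorbed: 1 − 49.6/100 = 0.5040.
Photons absorbed: 0.5040 × 4.374×10⁻⁴ = 2.204×10⁻⁴ mol.
Φ = 1.166×10⁻⁴ mol / 2.204×10⁻⁴ mol photons = 0.53.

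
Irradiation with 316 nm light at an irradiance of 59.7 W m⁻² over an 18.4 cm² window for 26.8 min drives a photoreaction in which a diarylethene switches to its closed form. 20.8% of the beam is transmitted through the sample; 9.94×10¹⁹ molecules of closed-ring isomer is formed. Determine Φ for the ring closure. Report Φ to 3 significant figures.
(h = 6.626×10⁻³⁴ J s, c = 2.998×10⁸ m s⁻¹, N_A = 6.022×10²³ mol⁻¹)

Φ = 0.447

Product: 9.94×10¹⁹ / 6.022×10²³ = 1.651×10⁻⁴ mol.
Photon energy at 316 nm: hc/λ = (6.626×10⁻³⁴)(2.998×10⁸)/(316×10⁻⁹) = 6.286×10⁻¹⁹ J.
Energy delivered: (59.7 W m⁻²)(18.4×10⁻⁴ m²)(1608 s) = 176.6 J.
Photons incident: 176.6 / 6.286×10⁻¹⁹ = 2.809×10²⁰, i.e. 2.809×10²⁰/6.022×10²³ = 4.665×10⁻⁴ mol.
Fraction absorbed: 1 − 20.8/100 = 0.7920.
Photons absorbed: 0.7920 × 4.665×10⁻⁴ = 3.695×10⁻⁴ mol.
Φ = 1.651×10⁻⁴ mol / 3.695×10⁻⁴ mol photons = 0.447.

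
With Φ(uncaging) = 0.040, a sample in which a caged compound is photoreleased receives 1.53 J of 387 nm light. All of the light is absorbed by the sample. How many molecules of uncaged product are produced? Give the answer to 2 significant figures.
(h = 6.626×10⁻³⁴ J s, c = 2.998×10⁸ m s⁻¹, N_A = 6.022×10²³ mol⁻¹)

Photon energy at 387 nm: hc/λ = (6.626×10⁻³⁴)(2.998×10⁸)/(387×10⁻⁹) = 5.133×10⁻¹⁹ J.
Photons incident: 1.53 / 5.133×10⁻¹⁹ = 2.981×10¹⁸, i.e. 2.981×10¹⁸/6.022×10²³ = 4.950×10⁻⁶ mol.
Product: Φ × n_abs = 0.040 × 4.950×10⁻⁶ = 1.980×10⁻⁷ mol.
As a count: 1.980×10⁻⁷ × 6.022×10²³ = 1.2×10¹⁷.

1.2×10¹⁷ molecules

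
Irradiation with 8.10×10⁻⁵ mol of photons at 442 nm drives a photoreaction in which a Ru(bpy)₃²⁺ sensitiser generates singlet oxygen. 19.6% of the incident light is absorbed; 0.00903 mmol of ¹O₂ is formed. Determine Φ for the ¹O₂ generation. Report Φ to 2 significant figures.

Product: 0.00903 mmol = 9.03×10⁻⁶ mol.
Photons absorbed: 0.196 × 8.10×10⁻⁵ = 1.588×10⁻⁵ mol.
Φ = 9.03×10⁻⁶ mol / 1.588×10⁻⁵ mol photons = 0.57.

Φ = 0.57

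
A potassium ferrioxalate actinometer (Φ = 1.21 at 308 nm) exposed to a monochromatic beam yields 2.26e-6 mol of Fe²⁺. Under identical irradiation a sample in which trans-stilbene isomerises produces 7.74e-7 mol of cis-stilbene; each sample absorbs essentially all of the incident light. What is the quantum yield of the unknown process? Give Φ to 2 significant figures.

Photons absorbed by the actinometer: 2.26e-6 / 1.21 = 1.868e-6 mol.
Φ(unknown) = 7.74e-7 / 1.868e-6 = 0.41.

Φ = 0.41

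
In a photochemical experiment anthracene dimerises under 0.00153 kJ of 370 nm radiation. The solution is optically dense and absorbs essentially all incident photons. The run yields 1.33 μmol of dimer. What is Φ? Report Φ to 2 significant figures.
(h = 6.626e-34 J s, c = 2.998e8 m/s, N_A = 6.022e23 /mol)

Φ = 0.28

Product: 1.33 μmol = 1.33e-6 mol.
Photon energy at 370 nm: hc/λ = (6.626e-34)(2.998e8)/(370e-9) = 5.369e-19 J.
Incident energy: 0.00153 kJ = 1.53 J.
Photons incident: 1.53 / 5.369e-19 = 2.850e18, i.e. 2.850e18/6.022e23 = 4.733e-6 mol.
Φ = 1.33e-6 mol / 4.733e-6 mol photons = 0.28.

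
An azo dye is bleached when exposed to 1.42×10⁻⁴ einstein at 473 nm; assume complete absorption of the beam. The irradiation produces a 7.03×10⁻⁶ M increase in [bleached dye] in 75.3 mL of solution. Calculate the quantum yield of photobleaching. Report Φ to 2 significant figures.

Φ = 0.0037

Product: (7.03×10⁻⁶ M)(0.0753 L) = 5.294×10⁻⁷ mol.
Φ = 5.294×10⁻⁷ mol / 1.42×10⁻⁴ mol photons = 0.0037.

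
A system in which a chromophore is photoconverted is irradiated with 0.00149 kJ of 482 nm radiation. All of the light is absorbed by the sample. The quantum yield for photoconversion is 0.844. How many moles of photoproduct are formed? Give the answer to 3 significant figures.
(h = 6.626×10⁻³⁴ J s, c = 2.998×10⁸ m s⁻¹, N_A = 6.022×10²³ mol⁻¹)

5.07×10⁻⁶ mol

Photon energy at 482 nm: hc/λ = (6.626×10⁻³⁴)(2.998×10⁸)/(482×10⁻⁹) = 4.121×10⁻¹⁹ J.
Incident energy: 0.00149 kJ = 1.49 J.
Photons incident: 1.49 / 4.121×10⁻¹⁹ = 3.616×10¹⁸, i.e. 3.616×10¹⁸/6.022×10²³ = 6.005×10⁻⁶ mol.
Product: Φ × n_abs = 0.844 × 6.005×10⁻⁶ = 5.068×10⁻⁶ mol.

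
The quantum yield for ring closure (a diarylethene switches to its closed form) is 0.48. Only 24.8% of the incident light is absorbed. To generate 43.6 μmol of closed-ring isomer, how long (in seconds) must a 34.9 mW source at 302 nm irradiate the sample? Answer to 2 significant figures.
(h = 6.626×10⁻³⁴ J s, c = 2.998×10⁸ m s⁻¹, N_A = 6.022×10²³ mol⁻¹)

t ≈ 4200 s

Product: 43.6 μmol = 4.36×10⁻⁵ mol.
Photons that must be absorbed: 4.36×10⁻⁵ / 0.48 = 9.083×10⁻⁵ mol.
Incident photons needed: 9.083×10⁻⁵ / 0.248 = 3.663×10⁻⁴ mol.
Photon energy: hc/λ = 6.578×10⁻¹⁹ J; per mole, 3.961×10⁵ J mol⁻¹.
Energy required: 3.663×10⁻⁴ × 3.961×10⁵ = 145.1 J.
Time: 145.1 J / 0.0349 W = 4200 s.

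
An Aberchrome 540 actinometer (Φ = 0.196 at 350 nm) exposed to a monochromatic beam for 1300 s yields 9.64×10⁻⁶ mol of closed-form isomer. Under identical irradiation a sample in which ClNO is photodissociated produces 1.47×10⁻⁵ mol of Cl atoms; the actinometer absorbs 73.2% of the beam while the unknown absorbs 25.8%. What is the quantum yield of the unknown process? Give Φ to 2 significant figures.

Φ = 0.85

Photons absorbed by the actinometer: 9.64×10⁻⁶ / 0.196 = 4.918×10⁻⁵ mol.
Incident flux: 4.918×10⁻⁵ / 0.732 = 6.719×10⁻⁵ einstein.
Absorbed by unknown: 0.258 × 6.719×10⁻⁵ = 1.734×10⁻⁵ mol.
Φ(unknown) = 1.47×10⁻⁵ / 1.734×10⁻⁵ = 0.85.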